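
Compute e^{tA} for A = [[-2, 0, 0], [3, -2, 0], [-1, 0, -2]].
A has Jordan form J = [[-2, 1, 0], [0, -2, 0], [0, 0, -2]] with A = PJP^{-1}, so e^{tA} = P e^{tJ} P^{-1}.

For a Jordan block J_k(λ), e^{tJ_k(λ)} = e^{λt} · (I + tN + t^2 N^2/2! + ... + t^{k-1} N^{k-1}/(k-1)!) where N is the nilpotent superdiagonal part.

Assembling the blocks and conjugating back gives the entries of e^{tA} as shown above.

e^{tA} = [[e^{-2*t}, 0, 0], [3*t*e^{-2*t}, e^{-2*t}, 0], [-t*e^{-2*t}, 0, e^{-2*t}]]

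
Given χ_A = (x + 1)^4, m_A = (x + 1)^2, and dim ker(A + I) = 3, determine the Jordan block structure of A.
λ = -1: algebraic multiplicity 4 (exponent in χ_A), largest block size 2 (exponent in m_A), 3 blocks (geometric multiplicity). These force block sizes [2, 1, 1].

Jordan blocks: (-1, 2), (-1, 1), (-1, 1)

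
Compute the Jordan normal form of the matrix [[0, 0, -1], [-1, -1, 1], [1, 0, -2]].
J = [[-1, 1, 0], [0, -1, 0], [0, 0, -1]]

The characteristic polynomial is det(xI - A) = (x + 1)^3, so the eigenvalues are -1 (algebraic multiplicity 3).

For λ = -1: rank(A + I) = 1, rank((A + I)^2) = 0. The eigenspace has dimension 3 - 1 = 2, so there are 2 Jordan blocks; the rank sequence gives block sizes [2, 1].

Assembling the blocks gives the Jordan form J above.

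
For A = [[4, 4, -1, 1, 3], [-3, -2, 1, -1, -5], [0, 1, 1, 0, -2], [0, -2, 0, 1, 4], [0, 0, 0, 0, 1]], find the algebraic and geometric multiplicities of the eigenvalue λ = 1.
The characteristic polynomial is (x - 1)^5, so the factor x - 1 appears with exponent 5: the algebraic multiplicity is 5.

rank(A - I) = 2, so the eigenspace has dimension 5 - 2 = 3: the geometric multiplicity is 3.

Since 3 < 5, A is not diagonalizable.

algebraic multiplicity 5, geometric multiplicity 3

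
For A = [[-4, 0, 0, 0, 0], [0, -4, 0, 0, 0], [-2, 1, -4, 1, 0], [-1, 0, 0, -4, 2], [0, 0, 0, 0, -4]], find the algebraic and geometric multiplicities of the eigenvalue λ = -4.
algebraic multiplicity 5, geometric multiplicity 3

The characteristic polynomial is (x + 4)^5, so the factor x + 4 appears with exponent 5: the algebraic multiplicity is 5.

rank(A + 4I) = 2, so the eigenspace has dimension 5 - 2 = 3: the geometric multiplicity is 3.

Since 3 < 5, A is not diagonalizable.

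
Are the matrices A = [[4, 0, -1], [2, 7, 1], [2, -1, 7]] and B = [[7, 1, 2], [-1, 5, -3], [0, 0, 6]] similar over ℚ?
Two matrices over a field are similar if and only if they have the same invariant factors.

Both A and B have characteristic polynomial (x - 6)^3 and minimal polynomial (x - 6)^3. Computing further, both have invariant factors (x - 6)^3. Hence A and B are similar.

Yes.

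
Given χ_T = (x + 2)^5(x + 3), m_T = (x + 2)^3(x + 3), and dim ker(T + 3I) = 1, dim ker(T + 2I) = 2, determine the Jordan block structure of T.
Jordan blocks: (-3, 1), (-2, 3), (-2, 2)

λ = -3: algebraic multiplicity 1 (exponent in χ_T), largest block size 1 (exponent in m_T), 1 block (geometric multiplicity). This forces block sizes [1].
λ = -2: algebraic multiplicity 5 (exponent in χ_T), largest block size 3 (exponent in m_T), 2 blocks (geometric multiplicity). These force block sizes [3, 2].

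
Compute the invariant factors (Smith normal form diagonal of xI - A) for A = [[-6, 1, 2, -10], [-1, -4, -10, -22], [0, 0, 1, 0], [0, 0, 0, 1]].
The Jordan structure of A has elementary divisors (x + 5)^2, (x - 1), (x - 1). Arranging the block sizes at each eigenvalue in decreasing order and taking row products gives the invariant factors.

Invariant factors (smallest first, each dividing the next): x - 1, (x - 1)(x + 5)^2.

Check: the last factor (x - 1)(x + 5)^2 is the minimal polynomial, and the product (x - 1)^2(x + 5)^2 is the characteristic polynomial.

x - 1, (x - 1)(x + 5)^2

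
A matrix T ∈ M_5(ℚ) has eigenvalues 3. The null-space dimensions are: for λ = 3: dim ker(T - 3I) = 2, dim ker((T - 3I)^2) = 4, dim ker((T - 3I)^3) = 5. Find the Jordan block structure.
λ = 3: successive nullity increments [2, 2, 1] count blocks of size ≥ k; block sizes are [3, 2].

Jordan blocks: (3, 3), (3, 2)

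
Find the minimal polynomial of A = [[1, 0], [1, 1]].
The characteristic polynomial factors as (x - 1)^2. The minimal polynomial is ∏(x - λ)^{k_λ} where k_λ is the size of the largest Jordan block at λ.

For λ = 1: rank(A - I) = 1, and the largest Jordan block has size 2 (the smallest k with rank((A - I)^k) = rank((A - I)^(k+1))).

So m_A(x) = (x - 1)^2.

m_A(x) = (x - 1)^2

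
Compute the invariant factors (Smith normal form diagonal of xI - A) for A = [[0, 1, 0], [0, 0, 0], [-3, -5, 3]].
x^2(x - 3)

The Jordan structure of A has elementary divisors x^2, (x - 3). Arranging the block sizes at each eigenvalue in decreasing order and taking row products gives the invariant factors.

Invariant factors (smallest first, each dividing the next): x^2(x - 3).

Check: the last factor x^2(x - 3) is the minimal polynomial, and the product x^2(x - 3) is the characteristic polynomial.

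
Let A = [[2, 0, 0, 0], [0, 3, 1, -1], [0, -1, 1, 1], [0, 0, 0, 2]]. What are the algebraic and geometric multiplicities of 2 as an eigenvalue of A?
algebraic multiplicity 4, geometric multiplicity 3

The characteristic polynomial is (x - 2)^4, so the factor x - 2 appears with exponent 4: the algebraic multiplicity is 4.

rank(A - 2I) = 1, so the eigenspace has dimension 4 - 1 = 3: the geometric multiplicity is 3.

Since 3 < 4, A is not diagonalizable.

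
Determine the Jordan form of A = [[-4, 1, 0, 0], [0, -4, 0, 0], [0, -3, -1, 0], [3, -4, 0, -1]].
J = [[-4, 1, 0, 0], [0, -4, 0, 0], [0, 0, -1, 0], [0, 0, 0, -1]]

The characteristic polynomial is det(xI - A) = (x + 1)^2(x + 4)^2, so the eigenvalues are -4 (algebraic multiplicity 2), -1 (algebraic multiplicity 2).

For λ = -4: rank(A + 4I) = 3, rank((A + 4I)^2) = 2. The eigenspace has dimension 4 - 3 = 1, so there is 1 Jordan block; the rank sequence gives block sizes [2].

For λ = -1: rank(A + I) = 2. The eigenspace has dimension 4 - 2 = 2, so there are 2 Jordan blocks; the rank sequence gives block sizes [1, 1].

Assembling the blocks gives the Jordan form J above.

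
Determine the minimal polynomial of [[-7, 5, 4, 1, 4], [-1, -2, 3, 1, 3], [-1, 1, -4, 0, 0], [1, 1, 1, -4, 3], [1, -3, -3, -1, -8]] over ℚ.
m_A(x) = (x + 5)^3

The characteristic polynomial factors as (x + 5)^5. The minimal polynomial is ∏(x - λ)^{k_λ} where k_λ is the size of the largest Jordan block at λ.

For λ = -5: rank(A + 5I) = 3, and the largest Jordan block has size 3 (the smallest k with rank((A + 5I)^k) = rank((A + 5I)^(k+1))).

So m_A(x) = (x + 5)^3.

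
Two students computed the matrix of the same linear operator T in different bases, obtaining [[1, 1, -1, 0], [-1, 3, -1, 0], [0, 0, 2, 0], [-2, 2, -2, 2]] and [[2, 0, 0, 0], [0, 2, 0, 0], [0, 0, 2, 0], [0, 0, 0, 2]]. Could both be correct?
No.

Both have characteristic polynomial (x - 2)^4, but the minimal polynomial of A is (x - 2)^2 while the minimal polynomial of B is x - 2. The minimal polynomial is a similarity invariant, so A and B are not similar.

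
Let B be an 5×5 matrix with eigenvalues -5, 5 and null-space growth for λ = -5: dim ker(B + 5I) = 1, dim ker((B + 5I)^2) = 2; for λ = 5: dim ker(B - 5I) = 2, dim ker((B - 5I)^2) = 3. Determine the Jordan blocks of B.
λ = -5: successive nullity increments [1, 1] count blocks of size ≥ k; block sizes are [2].
λ = 5: successive nullity increments [2, 1] count blocks of size ≥ k; block sizes are [2, 1].

Jordan blocks: (-5, 2), (5, 2), (5, 1)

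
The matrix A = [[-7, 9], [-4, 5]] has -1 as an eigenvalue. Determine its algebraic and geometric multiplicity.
The characteristic polynomial is (x + 1)^2, so the factor x + 1 appears with exponent 2: the algebraic multiplicity is 2.

rank(A + I) = 1, so the eigenspace has dimension 2 - 1 = 1: the geometric multiplicity is 1.

Since 1 < 2, A is not diagonalizable.

algebraic multiplicity 2, geometric multiplicity 1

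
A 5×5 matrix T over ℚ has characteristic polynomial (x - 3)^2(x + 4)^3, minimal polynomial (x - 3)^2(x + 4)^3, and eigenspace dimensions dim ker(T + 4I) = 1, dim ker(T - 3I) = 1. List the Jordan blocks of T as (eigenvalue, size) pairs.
Jordan blocks: (-4, 3), (3, 2)

λ = -4: algebraic multiplicity 3 (exponent in χ_T), largest block size 3 (exponent in m_T), 1 block (geometric multiplicity). This forces block sizes [3].
λ = 3: algebraic multiplicity 2 (exponent in χ_T), largest block size 2 (exponent in m_T), 1 block (geometric multiplicity). This forces block sizes [2].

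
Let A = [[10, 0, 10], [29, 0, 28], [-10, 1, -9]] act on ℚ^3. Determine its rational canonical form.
The invariant factors of A (the non-unit diagonal entries of the Smith normal form of xI - A over ℚ[x]) are (x - 5)(x^2 + 4x + 2), each dividing the next. The characteristic polynomial is their product, (x - 5)(x^2 + 4x + 2).

The rational canonical form is the block-diagonal matrix of companion matrices C(f_i):
R = [[0, 0, 10], [1, 0, 18], [0, 1, 1]].

Note the characteristic polynomial does not split into linear factors over ℚ, so A has no Jordan form over ℚ; the rational canonical form exists over any field.

R = [[0, 0, 10], [1, 0, 18], [0, 1, 1]]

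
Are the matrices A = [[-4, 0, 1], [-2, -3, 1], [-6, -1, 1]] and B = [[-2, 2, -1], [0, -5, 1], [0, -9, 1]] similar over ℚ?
Two matrices over a field are similar if and only if they have the same invariant factors.

Both A and B have characteristic polynomial (x + 2)^3 and minimal polynomial (x + 2)^3. Computing further, both have invariant factors (x + 2)^3. Hence A and B are similar.

Yes.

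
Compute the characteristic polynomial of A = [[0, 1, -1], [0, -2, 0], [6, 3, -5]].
χ_A(x) = (x + 2)^2(x + 3)

xI - A = [[x, -1, 1], [0, x + 2, 0], [-6, -3, x + 5]].

Expanding det(xI - A) along the first row:
det(xI - A) = + (x)·det([[x + 2, 0], [-3, x + 5]]) - (-1)·det([[0, 0], [-6, x + 5]]) + (1)·det([[0, x + 2], [-6, -3]]).

Evaluating gives χ_A(x) = x^3 + 7x^2 + 16x + 12 = (x + 2)^2(x + 3).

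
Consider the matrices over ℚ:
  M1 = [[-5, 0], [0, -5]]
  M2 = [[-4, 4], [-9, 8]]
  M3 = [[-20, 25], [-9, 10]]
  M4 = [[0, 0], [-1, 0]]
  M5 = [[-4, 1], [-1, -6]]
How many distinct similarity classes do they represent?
4 classes: {M1}, {M2}, {M3, M5}, {M4}

Characteristic polynomials: χ_{M1} = (x + 5)^2, χ_{M2} = (x - 2)^2, χ_{M3} = (x + 5)^2, χ_{M4} = x^2, χ_{M5} = (x + 5)^2.

{M1}: invariant factors x + 5, x + 5.

{M2}: invariant factors (x - 2)^2.

{M3, M5}: invariant factors (x + 5)^2.

{M4}: invariant factors x^2.

Matrices are similar if and only if their invariant-factor lists agree; the partition into similarity classes is {M1}, {M2}, {M3, M5}, {M4}.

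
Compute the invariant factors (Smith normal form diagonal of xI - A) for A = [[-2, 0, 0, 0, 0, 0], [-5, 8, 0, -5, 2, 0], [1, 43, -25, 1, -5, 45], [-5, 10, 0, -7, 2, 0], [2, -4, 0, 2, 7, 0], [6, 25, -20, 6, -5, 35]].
The Jordan structure of A has elementary divisors (x + 2), (x + 2), (x - 5)^3, (x - 5). Arranging the block sizes at each eigenvalue in decreasing order and taking row products gives the invariant factors.

Invariant factors (smallest first, each dividing the next): (x - 5)(x + 2), (x - 5)^3(x + 2).

Check: the last factor (x - 5)^3(x + 2) is the minimal polynomial, and the product (x - 5)^4(x + 2)^2 is the characteristic polynomial.

(x - 5)(x + 2), (x - 5)^3(x + 2)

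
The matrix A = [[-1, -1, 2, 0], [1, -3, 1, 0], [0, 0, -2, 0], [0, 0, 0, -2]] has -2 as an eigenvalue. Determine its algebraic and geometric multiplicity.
The characteristic polynomial is (x + 2)^4, so the factor x + 2 appears with exponent 4: the algebraic multiplicity is 4.

rank(A + 2I) = 2, so the eigenspace has dimension 4 - 2 = 2: the geometric multiplicity is 2.

Since 2 < 4, A is not diagonalizable.

algebraic multiplicity 4, geometric multiplicity 2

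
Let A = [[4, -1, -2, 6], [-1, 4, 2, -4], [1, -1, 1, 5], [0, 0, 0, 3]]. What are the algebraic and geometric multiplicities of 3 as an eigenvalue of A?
algebraic multiplicity 4, geometric multiplicity 2

The characteristic polynomial is (x - 3)^4, so the factor x - 3 appears with exponent 4: the algebraic multiplicity is 4.

rank(A - 3I) = 2, so the eigenspace has dimension 4 - 2 = 2: the geometric multiplicity is 2.

Since 2 < 4, A is not diagonalizable.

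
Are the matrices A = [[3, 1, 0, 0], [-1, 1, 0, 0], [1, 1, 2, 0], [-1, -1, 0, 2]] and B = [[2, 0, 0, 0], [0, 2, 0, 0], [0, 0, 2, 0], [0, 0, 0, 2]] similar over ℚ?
No.

Both have characteristic polynomial (x - 2)^4, but the minimal polynomial of A is (x - 2)^2 while the minimal polynomial of B is x - 2. The minimal polynomial is a similarity invariant, so A and B are not similar.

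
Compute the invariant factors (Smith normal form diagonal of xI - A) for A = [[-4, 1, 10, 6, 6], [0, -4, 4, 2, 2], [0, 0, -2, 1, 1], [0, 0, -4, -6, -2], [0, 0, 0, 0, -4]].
The Jordan structure of A has elementary divisors (x + 4)^2, (x + 4)^2, (x + 4). Arranging the block sizes at each eigenvalue in decreasing order and taking row products gives the invariant factors.

Invariant factors (smallest first, each dividing the next): x + 4, (x + 4)^2, (x + 4)^2.

Check: the last factor (x + 4)^2 is the minimal polynomial, and the product (x + 4)^5 is the characteristic polynomial.

x + 4, (x + 4)^2, (x + 4)^2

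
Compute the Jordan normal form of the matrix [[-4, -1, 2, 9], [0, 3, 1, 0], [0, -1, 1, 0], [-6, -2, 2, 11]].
J = [[2, 1, 0, 0], [0, 2, 1, 0], [0, 0, 2, 0], [0, 0, 0, 5]]

The characteristic polynomial is det(xI - A) = (x - 5)(x - 2)^3, so the eigenvalues are 2 (algebraic multiplicity 3), 5 (algebraic multiplicity 1).

For λ = 2: rank(A - 2I) = 3, rank((A - 2I)^2) = 2, rank((A - 2I)^3) = 1. The eigenspace has dimension 4 - 3 = 1, so there is 1 Jordan block; the rank sequence gives block sizes [3].

For λ = 5: algebraic multiplicity 1 gives one 1×1 block.

Assembling the blocks gives the Jordan form J above.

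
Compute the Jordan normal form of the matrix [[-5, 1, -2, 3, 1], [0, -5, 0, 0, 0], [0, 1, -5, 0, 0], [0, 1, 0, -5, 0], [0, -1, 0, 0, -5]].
J = [[-5, 1, 0, 0, 0], [0, -5, 0, 0, 0], [0, 0, -5, 1, 0], [0, 0, 0, -5, 0], [0, 0, 0, 0, -5]]

The characteristic polynomial is det(xI - A) = (x + 5)^5, so the eigenvalues are -5 (algebraic multiplicity 5).

For λ = -5: rank(A + 5I) = 2, rank((A + 5I)^2) = 0. The eigenspace has dimension 5 - 2 = 3, so there are 3 Jordan blocks; the rank sequence gives block sizes [2, 2, 1].

Assembling the blocks gives the Jordan form J above.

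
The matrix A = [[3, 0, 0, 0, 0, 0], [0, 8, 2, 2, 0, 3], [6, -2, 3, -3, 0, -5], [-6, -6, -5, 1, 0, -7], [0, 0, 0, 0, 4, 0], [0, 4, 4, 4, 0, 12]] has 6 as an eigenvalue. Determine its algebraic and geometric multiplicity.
algebraic multiplicity 4, geometric multiplicity 2

The characteristic polynomial is (x - 6)^4(x - 4)(x - 3), so the factor x - 6 appears with exponent 4: the algebraic multiplicity is 4.

rank(A - 6I) = 4, so the eigenspace has dimension 6 - 4 = 2: the geometric multiplicity is 2.

Since 2 < 4, A is not diagonalizable.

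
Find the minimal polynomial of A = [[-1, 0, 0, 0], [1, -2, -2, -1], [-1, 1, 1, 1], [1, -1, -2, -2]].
The characteristic polynomial factors as (x + 1)^4. The minimal polynomial is ∏(x - λ)^{k_λ} where k_λ is the size of the largest Jordan block at λ.

For λ = -1: rank(A + I) = 1, and the largest Jordan block has size 2 (the smallest k with rank((A + I)^k) = rank((A + I)^(k+1))).

So m_A(x) = (x + 1)^2.

m_A(x) = (x + 1)^2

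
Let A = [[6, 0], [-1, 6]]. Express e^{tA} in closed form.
e^{tA} = [[e^{6*t}, 0], [-t*e^{6*t}, e^{6*t}]]

A has Jordan form J = [[6, 1], [0, 6]] with A = PJP^{-1}, so e^{tA} = P e^{tJ} P^{-1}.

For a Jordan block J_k(λ), e^{tJ_k(λ)} = e^{λt} · (I + tN + t^2 N^2/2! + ... + t^{k-1} N^{k-1}/(k-1)!) where N is the nilpotent superdiagonal part.

Assembling the blocks and conjugating back gives the entries of e^{tA} as shown above.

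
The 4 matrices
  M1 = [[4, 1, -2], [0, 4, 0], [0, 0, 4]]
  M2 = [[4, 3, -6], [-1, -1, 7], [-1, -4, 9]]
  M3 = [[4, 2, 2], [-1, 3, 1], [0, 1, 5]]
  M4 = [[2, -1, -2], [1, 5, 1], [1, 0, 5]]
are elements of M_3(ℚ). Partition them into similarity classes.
2 classes: {M1}, {M2, M3, M4}

Characteristic polynomials: χ_{M1} = (x - 4)^3, χ_{M2} = (x - 4)^3, χ_{M3} = (x - 4)^3, χ_{M4} = (x - 4)^3.

{M1}: invariant factors x - 4, (x - 4)^2.

{M2, M3, M4}: invariant factors (x - 4)^3.

Matrices are similar if and only if their invariant-factor lists agree; the partition into similarity classes is {M1}, {M2, M3, M4}.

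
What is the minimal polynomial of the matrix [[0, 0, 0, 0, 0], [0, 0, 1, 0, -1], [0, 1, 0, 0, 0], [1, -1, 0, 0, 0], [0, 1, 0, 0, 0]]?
m_A(x) = x^3

The characteristic polynomial factors as x^5. The minimal polynomial is ∏(x - λ)^{k_λ} where k_λ is the size of the largest Jordan block at λ.

For λ = 0: rank(A) = 3, and the largest Jordan block has size 3 (the smallest k with rank(A^k) = rank(A^(k+1))).

So m_A(x) = x^3.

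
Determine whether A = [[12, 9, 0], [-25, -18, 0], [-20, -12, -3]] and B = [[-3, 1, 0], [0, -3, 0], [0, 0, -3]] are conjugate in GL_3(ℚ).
Two matrices over a field are similar if and only if they have the same invariant factors.

Both A and B have characteristic polynomial (x + 3)^3 and minimal polynomial (x + 3)^2. Computing further, both have invariant factors x + 3, (x + 3)^2. Hence A and B are similar.

Yes.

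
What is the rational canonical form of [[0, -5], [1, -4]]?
R = [[0, -5], [1, -4]]

The invariant factors of A (the non-unit diagonal entries of the Smith normal form of xI - A over ℚ[x]) are x^2 + 4x + 5, each dividing the next. The characteristic polynomial is their product, x^2 + 4x + 5.

The rational canonical form is the block-diagonal matrix of companion matrices C(f_i):
R = [[0, -5], [1, -4]].

Note the characteristic polynomial does not split into linear factors over ℚ, so A has no Jordan form over ℚ; the rational canonical form exists over any field.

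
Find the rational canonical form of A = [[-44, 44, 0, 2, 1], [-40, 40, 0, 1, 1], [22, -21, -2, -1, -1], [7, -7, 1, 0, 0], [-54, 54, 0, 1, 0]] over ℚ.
The invariant factors of A (the non-unit diagonal entries of the Smith normal form of xI - A over ℚ[x]) are (x + 2)(x^2 + 2x - 5)^2, each dividing the next. The characteristic polynomial is their product, (x + 2)(x^2 + 2x - 5)^2.

The rational canonical form is the block-diagonal matrix of companion matrices C(f_i):
R = [[0, 0, 0, 0, -50], [1, 0, 0, 0, 15], [0, 1, 0, 0, 32], [0, 0, 1, 0, -2], [0, 0, 0, 1, -6]].

Note the characteristic polynomial does not split into linear factors over ℚ, so A has no Jordan form over ℚ; the rational canonical form exists over any field.

R = [[0, 0, 0, 0, -50], [1, 0, 0, 0, 15], [0, 1, 0, 0, 32], [0, 0, 1, 0, -2], [0, 0, 0, 1, -6]]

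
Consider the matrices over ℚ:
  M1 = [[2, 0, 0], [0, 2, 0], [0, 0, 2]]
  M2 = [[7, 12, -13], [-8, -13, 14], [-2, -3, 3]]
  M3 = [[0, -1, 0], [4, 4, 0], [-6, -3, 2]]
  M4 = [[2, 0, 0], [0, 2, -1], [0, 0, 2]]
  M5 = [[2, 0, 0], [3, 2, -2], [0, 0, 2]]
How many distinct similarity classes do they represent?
3 classes: {M1}, {M2}, {M3, M4, M5}

Characteristic polynomials: χ_{M1} = (x - 2)^3, χ_{M2} = (x + 1)^3, χ_{M3} = (x - 2)^3, χ_{M4} = (x - 2)^3, χ_{M5} = (x - 2)^3.

{M1}: invariant factors x - 2, x - 2, x - 2.

{M2}: invariant factors (x + 1)^3.

{M3, M4, M5}: invariant factors x - 2, (x - 2)^2.

Matrices are similar if and only if their invariant-factor lists agree; the partition into similarity classes is {M1}, {M2}, {M3, M4, M5}.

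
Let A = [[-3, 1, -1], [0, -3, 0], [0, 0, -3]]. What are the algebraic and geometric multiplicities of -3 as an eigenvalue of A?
The characteristic polynomial is (x + 3)^3, so the factor x + 3 appears with exponent 3: the algebraic multiplicity is 3.

rank(A + 3I) = 1, so the eigenspace has dimension 3 - 1 = 2: the geometric multiplicity is 2.

Since 2 < 3, A is not diagonalizable.

algebraic multiplicity 3, geometric multiplicity 2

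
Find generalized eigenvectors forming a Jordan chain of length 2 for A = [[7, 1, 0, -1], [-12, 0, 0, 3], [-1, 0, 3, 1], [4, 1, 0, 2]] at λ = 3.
v_1 = [[0, 1, 0, 0]]^T, v_2 = [[1, -3, 0, 1]]^T

We seek v_1 ∈ ker((A - 3I)^2) \ ker(A - 3I), then set v_{i+1} = (A - 3I) v_i.

One such chain is v_1 = [[0, 1, 0, 0]]^T, v_2 = [[1, -3, 0, 1]]^T. Check: (A - 3I) v_2 = [[0, 0, 0, 0]]^T = 0.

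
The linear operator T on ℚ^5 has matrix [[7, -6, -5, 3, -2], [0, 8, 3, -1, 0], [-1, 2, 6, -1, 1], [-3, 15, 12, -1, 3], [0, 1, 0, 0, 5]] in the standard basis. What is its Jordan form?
J = [[5, 1, 0, 0, 0], [0, 5, 1, 0, 0], [0, 0, 5, 0, 0], [0, 0, 0, 5, 1], [0, 0, 0, 0, 5]]

The characteristic polynomial is det(xI - A) = (x - 5)^5, so the eigenvalues are 5 (algebraic multiplicity 5).

For λ = 5: rank(A - 5I) = 3, rank((A - 5I)^2) = 1, rank((A - 5I)^3) = 0. The eigenspace has dimension 5 - 3 = 2, so there are 2 Jordan blocks; the rank sequence gives block sizes [3, 2].

Assembling the blocks gives the Jordan form J above.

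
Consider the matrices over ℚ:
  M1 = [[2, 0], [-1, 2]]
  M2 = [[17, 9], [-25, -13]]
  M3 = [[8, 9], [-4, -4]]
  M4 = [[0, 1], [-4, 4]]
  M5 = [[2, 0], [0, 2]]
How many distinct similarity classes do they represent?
2 classes: {M1, M2, M3, M4}, {M5}

Characteristic polynomials: χ_{M1} = (x - 2)^2, χ_{M2} = (x - 2)^2, χ_{M3} = (x - 2)^2, χ_{M4} = (x - 2)^2, χ_{M5} = (x - 2)^2.

{M1, M2, M3, M4}: invariant factors (x - 2)^2.

{M5}: invariant factors x - 2, x - 2.

Matrices are similar if and only if their invariant-factor lists agree; the partition into similarity classes is {M1, M2, M3, M4}, {M5}.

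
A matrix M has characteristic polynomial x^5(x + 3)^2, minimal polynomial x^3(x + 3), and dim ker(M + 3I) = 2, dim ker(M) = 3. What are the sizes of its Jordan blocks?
Jordan blocks: (-3, 1), (-3, 1), (0, 3), (0, 1), (0, 1)

λ = -3: algebraic multiplicity 2 (exponent in χ_M), largest block size 1 (exponent in m_M), 2 blocks (geometric multiplicity). These force block sizes [1, 1].
λ = 0: algebraic multiplicity 5 (exponent in χ_M), largest block size 3 (exponent in m_M), 3 blocks (geometric multiplicity). These force block sizes [3, 1, 1].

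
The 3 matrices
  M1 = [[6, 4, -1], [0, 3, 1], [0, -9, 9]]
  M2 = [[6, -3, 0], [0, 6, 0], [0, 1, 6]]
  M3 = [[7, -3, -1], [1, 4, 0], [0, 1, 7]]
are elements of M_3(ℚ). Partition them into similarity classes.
Characteristic polynomials: χ_{M1} = (x - 6)^3, χ_{M2} = (x - 6)^3, χ_{M3} = (x - 6)^3.

{M1, M3}: invariant factors (x - 6)^3.

{M2}: invariant factors x - 6, (x - 6)^2.

Matrices are similar if and only if their invariant-factor lists agree; the partition into similarity classes is {M1, M3}, {M2}.

2 classes: {M1, M3}, {M2}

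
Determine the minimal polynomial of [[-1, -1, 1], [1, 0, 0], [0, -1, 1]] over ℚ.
m_A(x) = x^3

The characteristic polynomial factors as x^3. The minimal polynomial is ∏(x - λ)^{k_λ} where k_λ is the size of the largest Jordan block at λ.

For λ = 0: rank(A) = 2, and the largest Jordan block has size 3 (the smallest k with rank(A^k) = rank(A^(k+1))).

So m_A(x) = x^3.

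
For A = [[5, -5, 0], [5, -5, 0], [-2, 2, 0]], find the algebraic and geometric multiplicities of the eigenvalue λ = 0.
algebraic multiplicity 3, geometric multiplicity 2

The characteristic polynomial is x^3, so the factor x appears with exponent 3: the algebraic multiplicity is 3.

rank(A) = 1, so the eigenspace has dimension 3 - 1 = 2: the geometric multiplicity is 2.

Since 2 < 3, A is not diagonalizable.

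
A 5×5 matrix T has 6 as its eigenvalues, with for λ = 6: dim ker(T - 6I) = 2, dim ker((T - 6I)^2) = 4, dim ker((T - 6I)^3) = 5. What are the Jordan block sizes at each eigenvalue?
Jordan blocks: (6, 3), (6, 2)

λ = 6: successive nullity increments [2, 2, 1] count blocks of size ≥ k; block sizes are [3, 2].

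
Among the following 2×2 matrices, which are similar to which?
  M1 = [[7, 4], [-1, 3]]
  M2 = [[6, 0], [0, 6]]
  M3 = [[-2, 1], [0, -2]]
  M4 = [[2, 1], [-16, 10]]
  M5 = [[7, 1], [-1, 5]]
4 classes: {M1}, {M2}, {M3}, {M4, M5}

Characteristic polynomials: χ_{M1} = (x - 5)^2, χ_{M2} = (x - 6)^2, χ_{M3} = (x + 2)^2, χ_{M4} = (x - 6)^2, χ_{M5} = (x - 6)^2.

{M1}: invariant factors (x - 5)^2.

{M2}: invariant factors x - 6, x - 6.

{M3}: invariant factors (x + 2)^2.

{M4, M5}: invariant factors (x - 6)^2.

Matrices are similar if and only if their invariant-factor lists agree; the partition into similarity classes is {M1}, {M2}, {M3}, {M4, M5}.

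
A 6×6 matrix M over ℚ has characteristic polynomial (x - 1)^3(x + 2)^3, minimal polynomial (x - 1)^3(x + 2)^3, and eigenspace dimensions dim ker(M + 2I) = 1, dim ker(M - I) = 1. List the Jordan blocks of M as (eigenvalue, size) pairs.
Jordan blocks: (-2, 3), (1, 3)

λ = -2: algebraic multiplicity 3 (exponent in χ_M), largest block size 3 (exponent in m_M), 1 block (geometric multiplicity). This forces block sizes [3].
λ = 1: algebraic multiplicity 3 (exponent in χ_M), largest block size 3 (exponent in m_M), 1 block (geometric multiplicity). This forces block sizes [3].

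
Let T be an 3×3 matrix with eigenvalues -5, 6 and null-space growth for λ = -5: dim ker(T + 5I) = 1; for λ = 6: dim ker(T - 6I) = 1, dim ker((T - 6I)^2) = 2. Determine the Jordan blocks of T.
Jordan blocks: (-5, 1), (6, 2)

λ = -5: successive nullity increments [1] count blocks of size ≥ k; block sizes are [1].
λ = 6: successive nullity increments [1, 1] count blocks of size ≥ k; block sizes are [2].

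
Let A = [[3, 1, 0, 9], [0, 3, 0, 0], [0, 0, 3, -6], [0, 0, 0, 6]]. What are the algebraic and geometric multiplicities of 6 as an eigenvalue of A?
The characteristic polynomial is (x - 6)(x - 3)^3, so the factor x - 6 appears with exponent 1: the algebraic multiplicity is 1.

rank(A - 6I) = 3, so the eigenspace has dimension 4 - 3 = 1: the geometric multiplicity is 1.

algebraic multiplicity 1, geometric multiplicity 1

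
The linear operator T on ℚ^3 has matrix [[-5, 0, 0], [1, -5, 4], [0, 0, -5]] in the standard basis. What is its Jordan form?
The characteristic polynomial is det(xI - A) = (x + 5)^3, so the eigenvalues are -5 (algebraic multiplicity 3).

For λ = -5: rank(A + 5I) = 1, rank((A + 5I)^2) = 0. The eigenspace has dimension 3 - 1 = 2, so there are 2 Jordan blocks; the rank sequence gives block sizes [2, 1].

Assembling the blocks gives the Jordan form J above.

J = [[-5, 1, 0], [0, -5, 0], [0, 0, -5]]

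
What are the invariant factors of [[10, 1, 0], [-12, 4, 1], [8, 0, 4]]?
The Jordan structure of A has elementary divisors (x - 6)^3. Arranging the block sizes at each eigenvalue in decreasing order and taking row products gives the invariant factors.

Invariant factors (smallest first, each dividing the next): (x - 6)^3.

Check: the last factor (x - 6)^3 is the minimal polynomial, and the product (x - 6)^3 is the characteristic polynomial.

(x - 6)^3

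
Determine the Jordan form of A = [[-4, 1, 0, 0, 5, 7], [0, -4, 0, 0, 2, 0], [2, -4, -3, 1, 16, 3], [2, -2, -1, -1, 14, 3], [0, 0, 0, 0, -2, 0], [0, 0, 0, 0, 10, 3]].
The characteristic polynomial is det(xI - A) = (x - 3)(x + 2)^3(x + 4)^2, so the eigenvalues are -4 (algebraic multiplicity 2), -2 (algebraic multiplicity 3), 3 (algebraic multiplicity 1).

For λ = -4: rank(A + 4I) = 5, rank((A + 4I)^2) = 4. The eigenspace has dimension 6 - 5 = 1, so there is 1 Jordan block; the rank sequence gives block sizes [2].

For λ = -2: rank(A + 2I) = 4, rank((A + 2I)^2) = 3. The eigenspace has dimension 6 - 4 = 2, so there are 2 Jordan blocks; the rank sequence gives block sizes [2, 1].

For λ = 3: algebraic multiplicity 1 gives one 1×1 block.

Assembling the blocks gives the Jordan form J above.

J = [[-4, 1, 0, 0, 0, 0], [0, -4, 0, 0, 0, 0], [0, 0, -2, 1, 0, 0], [0, 0, 0, -2, 0, 0], [0, 0, 0, 0, -2, 0], [0, 0, 0, 0, 0, 3]]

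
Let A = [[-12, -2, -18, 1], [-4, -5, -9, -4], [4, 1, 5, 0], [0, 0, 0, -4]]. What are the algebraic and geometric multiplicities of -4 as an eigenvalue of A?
The characteristic polynomial is (x + 4)^4, so the factor x + 4 appears with exponent 4: the algebraic multiplicity is 4.

rank(A + 4I) = 2, so the eigenspace has dimension 4 - 2 = 2: the geometric multiplicity is 2.

Since 2 < 4, A is not diagonalizable.

algebraic multiplicity 4, geometric multiplicity 2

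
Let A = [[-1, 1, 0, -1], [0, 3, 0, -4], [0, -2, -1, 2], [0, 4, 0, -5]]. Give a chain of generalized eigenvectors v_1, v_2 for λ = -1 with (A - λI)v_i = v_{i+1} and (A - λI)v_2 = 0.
We seek v_1 ∈ ker((A + I)^2) \ ker(A + I), then set v_{i+1} = (A + I) v_i.

One such chain is v_1 = [[0, 1, 0, 0]]^T, v_2 = [[1, 4, -2, 4]]^T. Check: (A + I) v_2 = [[0, 0, 0, 0]]^T = 0.

v_1 = [[0, 1, 0, 0]]^T, v_2 = [[1, 4, -2, 4]]^T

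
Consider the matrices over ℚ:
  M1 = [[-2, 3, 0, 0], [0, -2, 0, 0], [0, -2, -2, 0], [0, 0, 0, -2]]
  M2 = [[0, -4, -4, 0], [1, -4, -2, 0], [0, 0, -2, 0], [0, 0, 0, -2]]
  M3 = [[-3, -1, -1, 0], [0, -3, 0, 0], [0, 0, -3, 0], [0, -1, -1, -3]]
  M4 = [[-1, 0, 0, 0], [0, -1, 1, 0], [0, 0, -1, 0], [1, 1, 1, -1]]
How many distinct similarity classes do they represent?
3 classes: {M1, M2}, {M3}, {M4}

Characteristic polynomials: χ_{M1} = (x + 2)^4, χ_{M2} = (x + 2)^4, χ_{M3} = (x + 3)^4, χ_{M4} = (x + 1)^4.

{M1, M2}: invariant factors x + 2, x + 2, (x + 2)^2.

{M3}: invariant factors x + 3, x + 3, (x + 3)^2.

{M4}: invariant factors x + 1, (x + 1)^3.

Matrices are similar if and only if their invariant-factor lists agree; the partition into similarity classes is {M1, M2}, {M3}, {M4}.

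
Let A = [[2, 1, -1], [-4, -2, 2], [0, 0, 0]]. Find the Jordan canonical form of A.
The characteristic polynomial is det(xI - A) = x^3, so the eigenvalues are 0 (algebraic multiplicity 3).

For λ = 0: rank(A) = 1, rank(A^2) = 0. The eigenspace has dimension 3 - 1 = 2, so there are 2 Jordan blocks; the rank sequence gives block sizes [2, 1].

Assembling the blocks gives the Jordan form J above.

J = [[0, 1, 0], [0, 0, 0], [0, 0, 0]]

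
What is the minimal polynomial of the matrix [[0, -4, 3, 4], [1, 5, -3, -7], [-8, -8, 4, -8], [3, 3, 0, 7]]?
m_A(x) = (x - 4)^2

The characteristic polynomial factors as (x - 4)^4. The minimal polynomial is ∏(x - λ)^{k_λ} where k_λ is the size of the largest Jordan block at λ.

For λ = 4: rank(A - 4I) = 2, and the largest Jordan block has size 2 (the smallest k with rank((A - 4I)^k) = rank((A - 4I)^(k+1))).

So m_A(x) = (x - 4)^2.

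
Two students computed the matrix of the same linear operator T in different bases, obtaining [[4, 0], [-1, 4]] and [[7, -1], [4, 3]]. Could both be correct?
No.

trace(A) = 8 but trace(B) = 10. The trace is a similarity invariant, so A and B are not similar.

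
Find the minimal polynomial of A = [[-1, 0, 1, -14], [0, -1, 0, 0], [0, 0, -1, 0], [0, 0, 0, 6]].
m_A(x) = (x - 6)(x + 1)^2

The characteristic polynomial factors as (x - 6)(x + 1)^3. The minimal polynomial is ∏(x - λ)^{k_λ} where k_λ is the size of the largest Jordan block at λ.

For λ = -1: rank(A + I) = 2, and the largest Jordan block has size 2 (the smallest k with rank((A + I)^k) = rank((A + I)^(k+1))).
For λ = 6: rank(A - 6I) = 3, and the largest Jordan block has size 1 (the smallest k with rank((A - 6I)^k) = rank((A - 6I)^(k+1))).

So m_A(x) = (x - 6)(x + 1)^2.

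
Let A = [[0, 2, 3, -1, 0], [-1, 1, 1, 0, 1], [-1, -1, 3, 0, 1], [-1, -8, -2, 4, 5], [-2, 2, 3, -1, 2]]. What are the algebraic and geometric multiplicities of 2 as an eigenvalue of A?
algebraic multiplicity 5, geometric multiplicity 2

The characteristic polynomial is (x - 2)^5, so the factor x - 2 appears with exponent 5: the algebraic multiplicity is 5.

rank(A - 2I) = 3, so the eigenspace has dimension 5 - 3 = 2: the geometric multiplicity is 2.

Since 2 < 5, A is not diagonalizable.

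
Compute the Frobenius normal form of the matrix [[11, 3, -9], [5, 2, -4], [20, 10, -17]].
The invariant factors of A (the non-unit diagonal entries of the Smith normal form of xI - A over ℚ[x]) are (x + 3)(x^2 + x + 3), each dividing the next. The characteristic polynomial is their product, (x + 3)(x^2 + x + 3).

The rational canonical form is the block-diagonal matrix of companion matrices C(f_i):
R = [[0, 0, -9], [1, 0, -6], [0, 1, -4]].

Note the characteristic polynomial does not split into linear factors over ℚ, so A has no Jordan form over ℚ; the rational canonical form exists over any field.

R = [[0, 0, -9], [1, 0, -6], [0, 1, -4]]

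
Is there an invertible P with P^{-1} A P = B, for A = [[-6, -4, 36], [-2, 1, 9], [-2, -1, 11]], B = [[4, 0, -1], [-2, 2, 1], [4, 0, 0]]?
Yes.

Two matrices over a field are similar if and only if they have the same invariant factors.

Both A and B have characteristic polynomial (x - 2)^3 and minimal polynomial (x - 2)^2. Computing further, both have invariant factors x - 2, (x - 2)^2. Hence A and B are similar.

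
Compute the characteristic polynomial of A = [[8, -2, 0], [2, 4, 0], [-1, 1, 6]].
xI - A = [[x - 8, 2, 0], [-2, x - 4, 0], [1, -1, x - 6]].

Expanding det(xI - A) along the first row:
det(xI - A) = + (x - 8)·det([[x - 4, 0], [-1, x - 6]]) - (2)·det([[-2, 0], [1, x - 6]]) + (0)·det([[-2, x - 4], [1, -1]]).

Evaluating gives χ_A(x) = x^3 - 18x^2 + 108x - 216 = (x - 6)^3.

χ_A(x) = (x - 6)^3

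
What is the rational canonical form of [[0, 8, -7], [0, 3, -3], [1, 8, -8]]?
The invariant factors of A (the non-unit diagonal entries of the Smith normal form of xI - A over ℚ[x]) are (x + 1)^2(x + 3), each dividing the next. The characteristic polynomial is their product, (x + 1)^2(x + 3).

The rational canonical form is the block-diagonal matrix of companion matrices C(f_i):
R = [[0, 0, -3], [1, 0, -7], [0, 1, -5]].

R = [[0, 0, -3], [1, 0, -7], [0, 1, -5]]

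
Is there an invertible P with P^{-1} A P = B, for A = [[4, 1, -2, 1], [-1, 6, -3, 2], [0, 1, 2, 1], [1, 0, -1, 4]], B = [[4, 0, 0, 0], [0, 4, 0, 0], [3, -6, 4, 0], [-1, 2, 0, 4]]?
No.

Both have characteristic polynomial (x - 4)^4 and minimal polynomial (x - 4)^2. But rank(A - 4I) = 2 for A while rank(B - 4I) = 1 for B, so the number of Jordan blocks at λ = 4 differs. A and B are not similar.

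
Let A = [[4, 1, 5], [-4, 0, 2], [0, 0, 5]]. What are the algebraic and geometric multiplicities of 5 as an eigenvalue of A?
The characteristic polynomial is (x - 5)(x - 2)^2, so the factor x - 5 appears with exponent 1: the algebraic multiplicity is 1.

rank(A - 5I) = 2, so the eigenspace has dimension 3 - 2 = 1: the geometric multiplicity is 1.

algebraic multiplicity 1, geometric multiplicity 1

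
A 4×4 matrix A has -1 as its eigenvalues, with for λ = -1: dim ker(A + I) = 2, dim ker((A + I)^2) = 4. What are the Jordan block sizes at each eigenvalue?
Jordan blocks: (-1, 2), (-1, 2)

λ = -1: successive nullity increments [2, 2] count blocks of size ≥ k; block sizes are [2, 2].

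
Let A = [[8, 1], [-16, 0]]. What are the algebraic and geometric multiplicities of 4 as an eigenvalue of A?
The characteristic polynomial is (x - 4)^2, so the factor x - 4 appears with exponent 2: the algebraic multiplicity is 2.

rank(A - 4I) = 1, so the eigenspace has dimension 2 - 1 = 1: the geometric multiplicity is 1.

Since 1 < 2, A is not diagonalizable.

algebraic multiplicity 2, geometric multiplicity 1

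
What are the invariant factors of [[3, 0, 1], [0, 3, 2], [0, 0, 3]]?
The Jordan structure of A has elementary divisors (x - 3)^2, (x - 3). Arranging the block sizes at each eigenvalue in decreasing order and taking row products gives the invariant factors.

Invariant factors (smallest first, each dividing the next): x - 3, (x - 3)^2.

Check: the last factor (x - 3)^2 is the minimal polynomial, and the product (x - 3)^3 is the characteristic polynomial.

x - 3, (x - 3)^2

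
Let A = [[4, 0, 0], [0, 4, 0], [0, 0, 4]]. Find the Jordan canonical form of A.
J = [[4, 0, 0], [0, 4, 0], [0, 0, 4]]

The characteristic polynomial is det(xI - A) = (x - 4)^3, so the eigenvalues are 4 (algebraic multiplicity 3).

For λ = 4: rank(A - 4I) = 0. The eigenspace has dimension 3 - 0 = 3, so there are 3 Jordan blocks; the rank sequence gives block sizes [1, 1, 1].

Assembling the blocks gives the Jordan form J above.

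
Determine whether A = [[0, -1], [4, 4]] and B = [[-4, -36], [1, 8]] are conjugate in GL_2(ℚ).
Yes.

Two matrices over a field are similar if and only if they have the same invariant factors.

Both A and B have characteristic polynomial (x - 2)^2 and minimal polynomial (x - 2)^2. Computing further, both have invariant factors (x - 2)^2. Hence A and B are similar.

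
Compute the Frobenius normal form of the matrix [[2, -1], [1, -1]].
R = [[0, 1], [1, 1]]

The invariant factors of A (the non-unit diagonal entries of the Smith normal form of xI - A over ℚ[x]) are x^2 - x - 1, each dividing the next. The characteristic polynomial is their product, x^2 - x - 1.

The rational canonical form is the block-diagonal matrix of companion matrices C(f_i):
R = [[0, 1], [1, 1]].

Note the characteristic polynomial does not split into linear factors over ℚ, so A has no Jordan form over ℚ; the rational canonical form exists over any field.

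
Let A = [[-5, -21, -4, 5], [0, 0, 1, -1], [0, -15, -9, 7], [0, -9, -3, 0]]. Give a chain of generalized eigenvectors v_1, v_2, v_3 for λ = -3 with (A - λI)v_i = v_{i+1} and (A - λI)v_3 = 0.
We seek v_1 ∈ ker((A + 3I)^3) \ ker((A + 3I)^2), then set v_{i+1} = (A + 3I) v_i.

One such chain is v_1 = [[0, 0, 1, 1]]^T, v_2 = [[1, 0, 1, 0]]^T, v_3 = [[-6, 1, -6, -3]]^T. Check: (A + 3I) v_3 = [[0, 0, 0, 0]]^T = 0.

v_1 = [[0, 0, 1, 1]]^T, v_2 = [[1, 0, 1, 0]]^T, v_3 = [[-6, 1, -6, -3]]^T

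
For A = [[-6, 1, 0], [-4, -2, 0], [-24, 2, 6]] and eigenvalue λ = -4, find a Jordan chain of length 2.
v_1 = [[2, 5, 4]]^T, v_2 = [[1, 2, 2]]^T

We seek v_1 ∈ ker((A + 4I)^2) \ ker(A + 4I), then set v_{i+1} = (A + 4I) v_i.

One such chain is v_1 = [[2, 5, 4]]^T, v_2 = [[1, 2, 2]]^T. Check: (A + 4I) v_2 = [[0, 0, 0]]^T = 0.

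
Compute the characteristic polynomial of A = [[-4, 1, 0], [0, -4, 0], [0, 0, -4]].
χ_A(x) = (x + 4)^3

xI - A = [[x + 4, -1, 0], [0, x + 4, 0], [0, 0, x + 4]].

Expanding det(xI - A) along the first row:
det(xI - A) = + (x + 4)·det([[x + 4, 0], [0, x + 4]]) - (-1)·det([[0, 0], [0, x + 4]]) + (0)·det([[0, x + 4], [0, 0]]).

Evaluating gives χ_A(x) = x^3 + 12x^2 + 48x + 64 = (x + 4)^3.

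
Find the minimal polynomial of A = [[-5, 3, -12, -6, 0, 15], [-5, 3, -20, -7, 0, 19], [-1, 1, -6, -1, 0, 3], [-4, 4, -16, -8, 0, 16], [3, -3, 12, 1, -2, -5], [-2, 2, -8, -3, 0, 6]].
The characteristic polynomial factors as (x + 2)^6. The minimal polynomial is ∏(x - λ)^{k_λ} where k_λ is the size of the largest Jordan block at λ.

For λ = -2: rank(A + 2I) = 2, and the largest Jordan block has size 2 (the smallest k with rank((A + 2I)^k) = rank((A + 2I)^(k+1))).

So m_A(x) = (x + 2)^2.

m_A(x) = (x + 2)^2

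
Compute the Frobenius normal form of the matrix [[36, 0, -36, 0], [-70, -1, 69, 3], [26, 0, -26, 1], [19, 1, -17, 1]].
The invariant factors of A (the non-unit diagonal entries of the Smith normal form of xI - A over ℚ[x]) are (x - 6)^2(x + 1)^2, each dividing the next. The characteristic polynomial is their product, (x - 6)^2(x + 1)^2.

The rational canonical form is the block-diagonal matrix of companion matrices C(f_i):
R = [[0, 0, 0, -36], [1, 0, 0, -60], [0, 1, 0, -13], [0, 0, 1, 10]].

R = [[0, 0, 0, -36], [1, 0, 0, -60], [0, 1, 0, -13], [0, 0, 1, 10]]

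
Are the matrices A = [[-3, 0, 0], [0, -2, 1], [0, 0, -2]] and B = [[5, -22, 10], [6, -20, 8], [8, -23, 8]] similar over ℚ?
Two matrices over a field are similar if and only if they have the same invariant factors.

Both A and B have characteristic polynomial (x + 2)^2(x + 3) and minimal polynomial (x + 2)^2(x + 3). Computing further, both have invariant factors (x + 2)^2(x + 3). Hence A and B are similar.

Yes.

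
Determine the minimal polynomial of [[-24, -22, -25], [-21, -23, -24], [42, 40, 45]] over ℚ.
m_A(x) = (x - 4)(x + 3)^2

The characteristic polynomial factors as (x - 4)(x + 3)^2. The minimal polynomial is ∏(x - λ)^{k_λ} where k_λ is the size of the largest Jordan block at λ.

For λ = -3: rank(A + 3I) = 2, and the largest Jordan block has size 2 (the smallest k with rank((A + 3I)^k) = rank((A + 3I)^(k+1))).
For λ = 4: rank(A - 4I) = 2, and the largest Jordan block has size 1 (the smallest k with rank((A - 4I)^k) = rank((A - 4I)^(k+1))).

So m_A(x) = (x - 4)(x + 3)^2.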